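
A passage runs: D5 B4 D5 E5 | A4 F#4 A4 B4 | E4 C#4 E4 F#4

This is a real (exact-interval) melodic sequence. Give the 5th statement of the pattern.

F#3 D#3 F#3 G#3

Unit = 4 notes; the statements start on D5, A4, E4, moving down a 4th each time.
Carrying on: B3 → F#3.
From F#3 the exact shape gives F#3 D#3 F#3 G#3.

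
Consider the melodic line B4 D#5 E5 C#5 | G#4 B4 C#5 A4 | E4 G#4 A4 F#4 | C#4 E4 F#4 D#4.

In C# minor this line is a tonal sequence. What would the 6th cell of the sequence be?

The 4-note cells begin on B4, G#4, E4, C#4 — each down a 3rd from the last.
Extending down a 3rd: A3 → F#3.
From F#3 the diatonic shape gives F#3 A3 B3 G#3.

F#3 A3 B3 G#3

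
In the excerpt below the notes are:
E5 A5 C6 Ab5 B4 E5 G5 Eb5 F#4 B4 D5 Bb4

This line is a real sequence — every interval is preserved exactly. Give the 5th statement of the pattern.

G#3 C#4 E4 C4

Unit = 4 notes; the statements start on E5, B4, F#4, moving down a 4th each time.
Continuing the starts: C#4 → G#3.
Statement 5 starts on G#3 and keeps the same exact contour: G#3 C#4 E4 C4.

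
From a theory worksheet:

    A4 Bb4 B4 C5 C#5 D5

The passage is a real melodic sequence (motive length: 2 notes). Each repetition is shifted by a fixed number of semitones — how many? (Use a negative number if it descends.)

2

The 2-note cells begin on A4, B4, C#5 — each up a 2nd from the last.
A4→B4 is 71 − 69 = 2 semitones.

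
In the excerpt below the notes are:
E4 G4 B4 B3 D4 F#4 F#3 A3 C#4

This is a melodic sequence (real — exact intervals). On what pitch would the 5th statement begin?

G#2

The 3-note cells begin on E4, B3, F#3 — each down a 4th from the last.
Continuing: C#3 → G#2. Statement 5 starts on G#2.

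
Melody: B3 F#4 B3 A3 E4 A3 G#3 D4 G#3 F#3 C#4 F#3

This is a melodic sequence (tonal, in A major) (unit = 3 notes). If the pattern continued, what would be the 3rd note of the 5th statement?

E3

The unit is 3 notes. Position-3 pitches of the 4 shown cells: B3, A3, G#3, F#3.
Each moves down a 2nd; the next is E3.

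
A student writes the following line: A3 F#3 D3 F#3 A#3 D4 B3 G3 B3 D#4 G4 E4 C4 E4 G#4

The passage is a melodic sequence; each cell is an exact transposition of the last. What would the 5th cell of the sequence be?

Unit = 5 notes; the statements start on A3, D4, G4, moving up a 4th each time.
Carrying on: C5 → F5.
From F5 the exact shape gives F5 D5 Bb4 D5 F#5.

F5 D5 Bb4 D5 F#5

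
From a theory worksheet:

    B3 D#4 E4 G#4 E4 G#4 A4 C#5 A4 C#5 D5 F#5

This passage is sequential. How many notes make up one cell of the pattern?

4

There are 12 notes; a 4-note unit gives 3 cells:
B3 D#4 E4 G#4 | E4 G#4 A4 C#5 | A4 C#5 D5 F#5
That's a consistent up a 4th shift per cell, and no other grouping gives one.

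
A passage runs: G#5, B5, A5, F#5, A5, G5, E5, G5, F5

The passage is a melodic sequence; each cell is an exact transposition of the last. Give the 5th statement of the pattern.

Unit = 3 notes; the statements start on G#5, F#5, E5, moving down a 2nd each time.
Carrying on: D5 → C5.
From C5 the exact shape gives C5 Eb5 Db5.

C5 Eb5 Db5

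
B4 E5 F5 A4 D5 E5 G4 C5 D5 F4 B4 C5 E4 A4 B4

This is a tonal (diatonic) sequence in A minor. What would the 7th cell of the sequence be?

C4 F4 G4

Unit = 3 notes; the statements start on B4, A4, G4, F4, E4, moving down a 2nd each time.
Continuing the starts: D4 → C4.
So cell 7 is C4 F4 G4.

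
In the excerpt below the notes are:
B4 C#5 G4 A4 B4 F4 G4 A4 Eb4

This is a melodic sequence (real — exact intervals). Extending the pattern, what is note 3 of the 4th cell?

Grouping in 3s, the 3rd note of each cell is G4, F4, Eb4.
From Eb4, down a 2nd gives Db4.

Db4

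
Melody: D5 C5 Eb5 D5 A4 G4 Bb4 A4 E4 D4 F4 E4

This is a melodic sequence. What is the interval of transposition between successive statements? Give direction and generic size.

down a 4th

Taking 4-note groups, the heads are D5, A4, E4: the pattern moves down a 4th.
From D5 to A4: down a 4th.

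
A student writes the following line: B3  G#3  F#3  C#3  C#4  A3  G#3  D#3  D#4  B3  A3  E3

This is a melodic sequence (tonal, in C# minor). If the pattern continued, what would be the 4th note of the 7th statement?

Grouping in 4s, the 4th note of each cell is C#3, D#3, E3.
Carrying that up a 2nd forward: F#3 → G#3 → A3 → B3.

B3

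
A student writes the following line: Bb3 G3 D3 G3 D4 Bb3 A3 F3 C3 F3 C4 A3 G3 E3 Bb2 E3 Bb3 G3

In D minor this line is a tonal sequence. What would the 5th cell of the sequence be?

E3 C3 G2 C3 G3 E3

The 6-note cells begin on Bb3, A3, G3 — each down a 2nd from the last.
Extending down a 2nd: F3 → E3.
So cell 5 is E3 C3 G2 C3 G3 E3.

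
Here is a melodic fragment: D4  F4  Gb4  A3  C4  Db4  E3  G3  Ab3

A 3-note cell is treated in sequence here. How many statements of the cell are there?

9 notes in groups of 3 gives 9/3 = 3 statements.
Starts: D4, A3, E3 — each down a 4th.

3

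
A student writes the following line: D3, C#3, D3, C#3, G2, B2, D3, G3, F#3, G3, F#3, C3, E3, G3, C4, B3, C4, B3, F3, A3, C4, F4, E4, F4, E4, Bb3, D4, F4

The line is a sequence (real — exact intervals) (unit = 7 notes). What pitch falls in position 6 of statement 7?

The unit is 7 notes. Position-6 pitches of the 4 shown cells: B2, E3, A3, D4.
Carrying that up a 4th forward: G4 → C5 → F5.

F5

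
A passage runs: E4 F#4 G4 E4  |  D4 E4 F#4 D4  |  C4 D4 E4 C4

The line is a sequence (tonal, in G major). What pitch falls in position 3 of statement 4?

D4

Grouping in 4s, the 3rd note of each cell is G4, F#4, E4.
Each moves down a 2nd; the next is D4.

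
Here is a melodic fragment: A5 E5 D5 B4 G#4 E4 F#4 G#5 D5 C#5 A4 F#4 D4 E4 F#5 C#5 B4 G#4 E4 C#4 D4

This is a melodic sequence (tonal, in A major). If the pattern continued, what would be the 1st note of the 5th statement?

D5

With 7-note cells, note 1 of each statement runs A5, G#5, F#5.
Carrying that down a 2nd forward: E5 → D5.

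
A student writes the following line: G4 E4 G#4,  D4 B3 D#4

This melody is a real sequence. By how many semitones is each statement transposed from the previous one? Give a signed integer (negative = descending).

-5

With a 3-note motive the entries are G4, D4, each down a 4th from the previous.
Counting half-steps from G4 to D4: -5.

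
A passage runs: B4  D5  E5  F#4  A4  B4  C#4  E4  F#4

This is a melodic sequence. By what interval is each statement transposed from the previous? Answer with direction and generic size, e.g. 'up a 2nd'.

down a 4th

With a 3-note motive the entries are B4, F#4, C#4, each down a 4th from the previous.
B4 to F#4 is down a 4th.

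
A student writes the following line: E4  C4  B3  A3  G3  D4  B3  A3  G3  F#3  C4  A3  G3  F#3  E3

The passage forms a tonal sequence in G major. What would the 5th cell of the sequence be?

A3 F#3 E3 D3 C3

Unit = 5 notes; the statements start on E4, D4, C4, moving down a 2nd each time.
Carrying on: B3 → A3.
Statement 5 starts on A3 and keeps the same diatonic contour: A3 F#3 E3 D3 C3.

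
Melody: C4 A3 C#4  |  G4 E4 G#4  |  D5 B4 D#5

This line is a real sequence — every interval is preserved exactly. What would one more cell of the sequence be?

A5 F#5 A#5

Unit = 3 notes; the statements start on C4, G4, D5, moving up a 5th each time.
From A5 the exact shape gives A5 F#5 A#5.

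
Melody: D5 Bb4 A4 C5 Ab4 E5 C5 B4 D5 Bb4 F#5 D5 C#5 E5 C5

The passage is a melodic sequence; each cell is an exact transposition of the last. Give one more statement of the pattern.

Taking 5-note groups, the heads are D5, E5, F#5: the pattern moves up a 2nd.
Statement 4 starts on G#5 and keeps the same exact contour: G#5 E5 D#5 F#5 D5.

G#5 E5 D#5 F#5 D5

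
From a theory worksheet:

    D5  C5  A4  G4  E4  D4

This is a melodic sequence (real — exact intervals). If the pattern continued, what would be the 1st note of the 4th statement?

Grouping in 2s, the 1st note of each cell is D5, A4, E4.
From E4, down a 4th gives B3.

B3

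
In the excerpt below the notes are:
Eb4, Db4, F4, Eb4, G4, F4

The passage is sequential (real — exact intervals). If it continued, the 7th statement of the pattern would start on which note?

D#5

Taking 2-note groups, the heads are Eb4, F4, G4: the pattern moves up a 2nd.
Continuing: A4 → B4 → C#5 → D#5. Statement 7 starts on D#5.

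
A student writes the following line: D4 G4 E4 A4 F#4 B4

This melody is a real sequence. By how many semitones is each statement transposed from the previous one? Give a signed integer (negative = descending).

Unit = 2 notes; the statements start on D4, E4, F#4, moving up a 2nd each time.
D4→E4 is 64 − 62 = 2 semitones.

2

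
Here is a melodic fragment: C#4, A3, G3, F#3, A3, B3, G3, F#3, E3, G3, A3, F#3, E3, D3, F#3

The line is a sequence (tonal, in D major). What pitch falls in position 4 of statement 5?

B2

Grouping in 5s, the 4th note of each cell is F#3, E3, D3.
Extending down a 2nd: C#3 → B2.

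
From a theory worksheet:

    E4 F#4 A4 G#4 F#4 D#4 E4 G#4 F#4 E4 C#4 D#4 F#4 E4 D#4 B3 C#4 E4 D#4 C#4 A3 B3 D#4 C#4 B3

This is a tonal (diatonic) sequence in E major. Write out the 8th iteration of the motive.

Taking 5-note groups, the heads are E4, D#4, C#4, B3, A3: the pattern moves down a 2nd.
Continuing the starts: G#3 → F#3 → E3.
From E3 the diatonic shape gives E3 F#3 A3 G#3 F#3.

E3 F#3 A3 G#3 F#3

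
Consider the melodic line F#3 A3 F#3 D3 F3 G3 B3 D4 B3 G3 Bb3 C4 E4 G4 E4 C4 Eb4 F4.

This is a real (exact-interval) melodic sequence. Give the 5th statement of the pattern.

D5 F5 D5 Bb4 Db5 Eb5

The 6-note cells begin on F#3, B3, E4 — each up a 4th from the last.
Extending up a 4th: A4 → D5.
So cell 5 is D5 F5 D5 Bb4 Db5 Eb5.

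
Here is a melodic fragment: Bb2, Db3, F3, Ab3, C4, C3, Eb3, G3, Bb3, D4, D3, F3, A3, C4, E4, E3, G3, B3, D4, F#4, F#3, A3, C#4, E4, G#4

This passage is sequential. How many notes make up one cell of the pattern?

There are 25 notes; a 5-note unit gives 5 cells:
Bb2 Db3 F3 Ab3 C4 | C3 Eb3 G3 Bb3 D4 | D3 F3 A3 C4 E4 | E3 G3 B3 D4 F#4 | F#3 A3 C#4 E4 G#4
Every group is a transposition up a 2nd of the one before; no shorter unit works.

5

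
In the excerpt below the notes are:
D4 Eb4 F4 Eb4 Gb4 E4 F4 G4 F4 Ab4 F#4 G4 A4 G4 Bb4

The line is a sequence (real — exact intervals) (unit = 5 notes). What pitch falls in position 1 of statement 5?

A#4

Grouping in 5s, the 1st note of each cell is D4, E4, F#4.
Each moves up a 2nd. Continuing: G#4 → A#4.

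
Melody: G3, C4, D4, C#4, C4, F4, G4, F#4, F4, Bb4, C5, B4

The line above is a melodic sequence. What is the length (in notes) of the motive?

4

There are 12 notes; a 4-note unit gives 3 cells:
G3 C4 D4 C#4 | C4 F4 G4 F#4 | F4 Bb4 C5 B4
Every group is a transposition up a 4th of the one before; no shorter unit works.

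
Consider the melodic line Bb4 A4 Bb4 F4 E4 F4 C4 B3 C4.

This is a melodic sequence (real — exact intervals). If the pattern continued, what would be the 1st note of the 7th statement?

E2

The unit is 3 notes. Position-1 pitches of the 3 shown cells: Bb4, F4, C4.
Each moves down a 4th. Continuing: G3 → D3 → A2 → E2.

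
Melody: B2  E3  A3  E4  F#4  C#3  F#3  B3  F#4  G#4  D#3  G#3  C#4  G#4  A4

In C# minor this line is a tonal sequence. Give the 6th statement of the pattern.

The 5-note cells begin on B2, C#3, D#3 — each up a 2nd from the last.
Carrying on: E3 → F#3 → G#3.
Statement 6 starts on G#3 and keeps the same diatonic contour: G#3 C#4 F#4 C#5 D#5.

G#3 C#4 F#4 C#5 D#5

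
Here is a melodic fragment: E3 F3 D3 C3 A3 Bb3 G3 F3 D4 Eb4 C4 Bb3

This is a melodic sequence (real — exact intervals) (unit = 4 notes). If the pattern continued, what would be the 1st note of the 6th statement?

With 4-note cells, note 1 of each statement runs E3, A3, D4.
Carrying that up a 4th forward: G4 → C5 → F5.

F5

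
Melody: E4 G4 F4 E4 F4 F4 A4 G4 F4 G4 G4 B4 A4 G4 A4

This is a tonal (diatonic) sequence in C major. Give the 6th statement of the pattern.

Unit = 5 notes; the statements start on E4, F4, G4, moving up a 2nd each time.
Extending up a 2nd: A4 → B4 → C5.
From C5 the diatonic shape gives C5 E5 D5 C5 D5.

C5 E5 D5 C5 D5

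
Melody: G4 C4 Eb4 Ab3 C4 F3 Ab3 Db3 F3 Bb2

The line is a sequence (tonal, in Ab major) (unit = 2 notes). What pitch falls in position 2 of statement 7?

Eb2

Grouping in 2s, the 2nd note of each cell is C4, Ab3, F3, Db3, Bb2.
Extending down a 3rd: G2 → Eb2.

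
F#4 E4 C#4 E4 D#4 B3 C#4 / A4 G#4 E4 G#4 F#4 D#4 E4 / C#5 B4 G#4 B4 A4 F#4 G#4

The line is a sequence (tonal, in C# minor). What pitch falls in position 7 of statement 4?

B4

Grouping in 7s, the 7th note of each cell is C#4, E4, G#4.
From G#4, up a 3rd gives B4.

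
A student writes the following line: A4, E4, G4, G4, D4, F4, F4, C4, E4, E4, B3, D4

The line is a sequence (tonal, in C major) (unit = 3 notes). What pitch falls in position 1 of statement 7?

B3

Grouping in 3s, the 1st note of each cell is A4, G4, F4, E4.
Carrying that down a 2nd forward: D4 → C4 → B3.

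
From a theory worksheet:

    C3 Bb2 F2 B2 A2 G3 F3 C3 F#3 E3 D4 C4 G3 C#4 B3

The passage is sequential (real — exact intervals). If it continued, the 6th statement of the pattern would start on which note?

The 5-note cells begin on C3, G3, D4 — each up a 5th from the last.
Extending the heads up a 5th: A4 → E5 → B5.

B5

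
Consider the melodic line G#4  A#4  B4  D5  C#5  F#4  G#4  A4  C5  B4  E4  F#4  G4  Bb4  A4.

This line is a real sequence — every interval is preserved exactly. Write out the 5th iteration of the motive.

C4 D4 Eb4 Gb4 F4

The 5-note cells begin on G#4, F#4, E4 — each down a 2nd from the last.
Carrying on: D4 → C4.
Statement 5 starts on C4 and keeps the same exact contour: C4 D4 Eb4 Gb4 F4.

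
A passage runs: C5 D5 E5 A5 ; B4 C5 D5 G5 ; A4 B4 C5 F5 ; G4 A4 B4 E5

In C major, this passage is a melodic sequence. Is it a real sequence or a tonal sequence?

Every note is diatonic to C major.
Cell 1 has +2 semitones from note 1 to 2, but cell 2 has +1 — the interval quality changes while the contour stays the same, which is the hallmark of a tonal sequence.

tonal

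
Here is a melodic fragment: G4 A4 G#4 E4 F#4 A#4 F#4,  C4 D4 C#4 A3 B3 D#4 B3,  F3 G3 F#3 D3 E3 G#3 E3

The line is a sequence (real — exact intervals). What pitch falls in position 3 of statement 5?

Grouping in 7s, the 3rd note of each cell is G#4, C#4, F#3.
Extending down a 5th: B2 → E2.

E2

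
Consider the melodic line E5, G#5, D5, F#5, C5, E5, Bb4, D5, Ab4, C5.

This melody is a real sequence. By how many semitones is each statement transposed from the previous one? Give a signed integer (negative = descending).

-2

Taking 2-note groups, the heads are E5, D5, C5, Bb4, Ab4: the pattern moves down a 2nd.
E5 to D5 spans -2 semitones.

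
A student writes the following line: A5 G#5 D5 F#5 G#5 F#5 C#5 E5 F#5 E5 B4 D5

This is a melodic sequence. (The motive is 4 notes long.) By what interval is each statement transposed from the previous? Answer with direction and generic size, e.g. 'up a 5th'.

down a 2nd

Unit = 4 notes; the statements start on A5, G#5, F#5, moving down a 2nd each time.
From A5 to G#5: down a 2nd.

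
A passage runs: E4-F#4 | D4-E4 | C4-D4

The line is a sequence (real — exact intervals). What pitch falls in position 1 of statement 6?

Gb3

With 2-note cells, note 1 of each statement runs E4, D4, C4.
Each moves down a 2nd. Continuing: Bb3 → Ab3 → Gb3.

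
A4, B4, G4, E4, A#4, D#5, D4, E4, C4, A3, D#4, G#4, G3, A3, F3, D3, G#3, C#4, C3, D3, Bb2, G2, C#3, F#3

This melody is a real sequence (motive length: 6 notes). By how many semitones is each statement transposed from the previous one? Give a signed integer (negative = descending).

The 6-note cells begin on A4, D4, G3, C3 — each down a 5th from the last.
Counting half-steps from A4 to D4: -7.

-7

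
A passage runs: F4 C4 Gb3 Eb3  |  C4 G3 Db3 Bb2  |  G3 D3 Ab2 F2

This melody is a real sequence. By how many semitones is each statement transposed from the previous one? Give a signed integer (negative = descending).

-5

Unit = 4 notes; the statements start on F4, C4, G3, moving down a 4th each time.
F4 to C4 spans -5 semitones.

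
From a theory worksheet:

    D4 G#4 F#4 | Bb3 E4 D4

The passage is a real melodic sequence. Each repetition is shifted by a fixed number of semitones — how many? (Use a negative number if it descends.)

The 3-note cells begin on D4, Bb3 — each down a 3rd from the last.
D4 to Bb3 spans -4 semitones.

-4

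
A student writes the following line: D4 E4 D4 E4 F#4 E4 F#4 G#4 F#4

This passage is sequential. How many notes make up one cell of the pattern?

3

There are 9 notes; a 3-note unit gives 3 cells:
D4 E4 D4 | E4 F#4 E4 | F#4 G#4 F#4
That's a consistent up a 2nd shift per cell, and no other grouping gives one.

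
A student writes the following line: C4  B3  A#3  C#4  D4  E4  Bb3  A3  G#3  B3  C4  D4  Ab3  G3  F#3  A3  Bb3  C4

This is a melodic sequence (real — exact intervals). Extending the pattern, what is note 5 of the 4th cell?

With 6-note cells, note 5 of each statement runs D4, C4, Bb3.
Each moves down a 2nd; the next is Ab3.

Ab3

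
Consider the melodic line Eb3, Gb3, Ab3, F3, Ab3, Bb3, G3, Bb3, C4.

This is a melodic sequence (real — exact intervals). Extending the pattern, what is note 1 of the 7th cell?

D#4

With 3-note cells, note 1 of each statement runs Eb3, F3, G3.
Extending up a 2nd: A3 → B3 → C#4 → D#4.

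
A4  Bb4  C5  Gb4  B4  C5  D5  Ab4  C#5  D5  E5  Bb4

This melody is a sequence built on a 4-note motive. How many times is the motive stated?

12 notes in groups of 4 gives 12/4 = 3 statements.
Starts: A4, B4, C#5 — each up a 2nd.

3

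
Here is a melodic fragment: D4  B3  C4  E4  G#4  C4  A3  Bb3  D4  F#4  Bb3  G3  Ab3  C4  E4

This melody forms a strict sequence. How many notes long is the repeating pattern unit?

5

There are 15 notes; a 5-note unit gives 3 cells:
D4 B3 C4 E4 G#4 | C4 A3 Bb3 D4 F#4 | Bb3 G3 Ab3 C4 E4
Every group is a transposition down a 2nd of the one before; no shorter unit works.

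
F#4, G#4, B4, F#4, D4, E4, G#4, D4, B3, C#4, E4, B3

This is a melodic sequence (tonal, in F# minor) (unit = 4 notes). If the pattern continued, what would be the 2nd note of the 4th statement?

A3

With 4-note cells, note 2 of each statement runs G#4, E4, C#4.
One more down a 3rd gives A3.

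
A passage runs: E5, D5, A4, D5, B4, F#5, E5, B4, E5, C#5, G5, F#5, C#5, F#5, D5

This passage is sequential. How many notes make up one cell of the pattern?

5

There are 15 notes; a 5-note unit gives 3 cells:
E5 D5 A4 D5 B4 | F#5 E5 B4 E5 C#5 | G5 F#5 C#5 F#5 D5
Each cell is the previous one up a 2nd — so the unit is 5 notes.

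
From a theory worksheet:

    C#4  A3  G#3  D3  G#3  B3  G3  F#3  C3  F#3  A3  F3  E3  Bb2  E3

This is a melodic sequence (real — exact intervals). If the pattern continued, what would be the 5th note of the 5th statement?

With 5-note cells, note 5 of each statement runs G#3, F#3, E3.
Extending down a 2nd: D3 → C3.

C3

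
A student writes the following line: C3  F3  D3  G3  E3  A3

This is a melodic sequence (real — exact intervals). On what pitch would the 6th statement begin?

Unit = 2 notes; the statements start on C3, D3, E3, moving up a 2nd each time.
Extending the heads up a 2nd: F#3 → G#3 → A#3.

A#3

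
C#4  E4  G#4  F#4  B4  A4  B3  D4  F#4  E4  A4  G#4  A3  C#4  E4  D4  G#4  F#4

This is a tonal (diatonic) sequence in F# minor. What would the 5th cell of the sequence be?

Unit = 6 notes; the statements start on C#4, B3, A3, moving down a 2nd each time.
Extending down a 2nd: G#3 → F#3.
So cell 5 is F#3 A3 C#4 B3 E4 D4.

F#3 A3 C#4 B3 E4 D4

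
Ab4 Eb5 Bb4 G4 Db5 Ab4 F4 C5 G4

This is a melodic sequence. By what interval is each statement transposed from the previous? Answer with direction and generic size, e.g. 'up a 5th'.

down a 2nd

With a 3-note motive the entries are Ab4, G4, F4, each down a 2nd from the previous.
Ab4 to G4 is down a 2nd.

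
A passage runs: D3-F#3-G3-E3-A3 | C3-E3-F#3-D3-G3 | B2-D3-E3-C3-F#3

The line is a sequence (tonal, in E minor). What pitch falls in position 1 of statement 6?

F#2

With 5-note cells, note 1 of each statement runs D3, C3, B2.
Extending down a 2nd: A2 → G2 → F#2.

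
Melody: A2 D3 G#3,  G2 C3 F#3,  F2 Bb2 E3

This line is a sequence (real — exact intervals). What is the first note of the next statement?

Eb2

Taking 3-note groups, the heads are A2, G2, F2: the pattern moves down a 2nd.
One more step down a 2nd gives Eb2.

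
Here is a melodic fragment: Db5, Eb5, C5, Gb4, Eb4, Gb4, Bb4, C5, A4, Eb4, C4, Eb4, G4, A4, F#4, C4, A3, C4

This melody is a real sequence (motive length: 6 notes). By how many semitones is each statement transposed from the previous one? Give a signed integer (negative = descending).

-3

Unit = 6 notes; the statements start on Db5, Bb4, G4, moving down a 3rd each time.
Db5→Bb4 is 70 − 73 = -3 semitones.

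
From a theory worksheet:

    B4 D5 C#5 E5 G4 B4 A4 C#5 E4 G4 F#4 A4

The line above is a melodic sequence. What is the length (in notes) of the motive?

There are 12 notes; a 4-note unit gives 3 cells:
B4 D5 C#5 E5 | G4 B4 A4 C#5 | E4 G4 F#4 A4
That's a consistent down a 3rd shift per cell, and no other grouping gives one.

4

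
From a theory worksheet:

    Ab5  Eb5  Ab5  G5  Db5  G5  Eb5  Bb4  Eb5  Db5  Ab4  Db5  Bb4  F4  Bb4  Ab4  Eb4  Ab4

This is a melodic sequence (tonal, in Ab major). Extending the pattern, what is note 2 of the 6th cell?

Db3

The unit is 6 notes. Position-2 pitches of the 3 shown cells: Eb5, Bb4, F4.
Carrying that down a 4th forward: C4 → G3 → Db3.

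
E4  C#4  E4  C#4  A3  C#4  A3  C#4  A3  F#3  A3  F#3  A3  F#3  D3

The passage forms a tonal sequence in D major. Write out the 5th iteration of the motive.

Unit = 5 notes; the statements start on E4, C#4, A3, moving down a 3rd each time.
Continuing the starts: F#3 → D3.
From D3 the diatonic shape gives D3 B2 D3 B2 G2.

D3 B2 D3 B2 G2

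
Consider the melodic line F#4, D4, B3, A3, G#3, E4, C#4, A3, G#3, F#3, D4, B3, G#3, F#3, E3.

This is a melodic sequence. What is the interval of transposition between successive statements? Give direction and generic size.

down a 2nd

Taking 5-note groups, the heads are F#4, E4, D4: the pattern moves down a 2nd.
From F#4 to E4: down a 2nd.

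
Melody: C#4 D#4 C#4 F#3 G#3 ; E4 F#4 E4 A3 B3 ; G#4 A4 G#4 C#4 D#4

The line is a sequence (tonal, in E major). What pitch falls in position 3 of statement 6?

With 5-note cells, note 3 of each statement runs C#4, E4, G#4.
Each moves up a 3rd. Continuing: B4 → D#5 → F#5.

F#5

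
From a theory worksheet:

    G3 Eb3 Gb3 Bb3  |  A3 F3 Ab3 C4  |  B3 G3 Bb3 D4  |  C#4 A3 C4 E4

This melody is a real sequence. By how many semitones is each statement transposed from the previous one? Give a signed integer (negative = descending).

2

Unit = 4 notes; the statements start on G3, A3, B3, C#4, moving up a 2nd each time.
Counting half-steps from G3 to A3: 2.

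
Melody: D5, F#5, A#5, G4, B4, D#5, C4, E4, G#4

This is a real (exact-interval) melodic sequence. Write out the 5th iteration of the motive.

Bb2 D3 F#3

The 3-note cells begin on D5, G4, C4 — each down a 5th from the last.
Carrying on: F3 → Bb2.
Statement 5 starts on Bb2 and keeps the same exact contour: Bb2 D3 F#3.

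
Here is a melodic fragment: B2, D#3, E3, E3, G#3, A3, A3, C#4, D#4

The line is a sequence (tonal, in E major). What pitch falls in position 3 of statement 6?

The unit is 3 notes. Position-3 pitches of the 3 shown cells: E3, A3, D#4.
Extending up a 4th: G#4 → C#5 → F#5.

F#5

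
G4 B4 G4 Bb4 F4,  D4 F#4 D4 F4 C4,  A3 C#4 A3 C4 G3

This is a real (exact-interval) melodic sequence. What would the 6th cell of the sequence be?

The 5-note cells begin on G4, D4, A3 — each down a 4th from the last.
Continuing the starts: E3 → B2 → F#2.
Statement 6 starts on F#2 and keeps the same exact contour: F#2 A#2 F#2 A2 E2.

F#2 A#2 F#2 A2 E2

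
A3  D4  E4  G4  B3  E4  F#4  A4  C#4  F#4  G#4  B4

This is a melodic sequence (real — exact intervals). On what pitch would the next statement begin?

D#4

Unit = 4 notes; the statements start on A3, B3, C#4, moving up a 2nd each time.
One more step up a 2nd gives D#4.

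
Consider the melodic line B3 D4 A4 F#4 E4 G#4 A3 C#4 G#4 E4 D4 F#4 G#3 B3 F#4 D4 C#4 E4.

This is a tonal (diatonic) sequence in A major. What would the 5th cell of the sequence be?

Taking 6-note groups, the heads are B3, A3, G#3: the pattern moves down a 2nd.
Carrying on: F#3 → E3.
From E3 the diatonic shape gives E3 G#3 D4 B3 A3 C#4.

E3 G#3 D4 B3 A3 C#4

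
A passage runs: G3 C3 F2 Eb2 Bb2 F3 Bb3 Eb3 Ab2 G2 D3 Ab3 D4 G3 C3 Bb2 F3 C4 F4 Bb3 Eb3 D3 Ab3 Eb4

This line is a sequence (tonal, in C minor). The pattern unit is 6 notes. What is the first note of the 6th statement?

With a 6-note motive the entries are G3, Bb3, D4, F4, each up a 3rd from the previous.
Continuing: Ab4 → C5. Statement 6 starts on C5.

C5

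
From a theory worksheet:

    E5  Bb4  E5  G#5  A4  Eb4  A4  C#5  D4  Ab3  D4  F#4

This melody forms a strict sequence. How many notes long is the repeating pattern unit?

4

Try groups of 4 (3 cells in 12 notes):
E5 Bb4 E5 G#5 | A4 Eb4 A4 C#5 | D4 Ab3 D4 F#4
Every group is a transposition down a 5th of the one before; no shorter unit works.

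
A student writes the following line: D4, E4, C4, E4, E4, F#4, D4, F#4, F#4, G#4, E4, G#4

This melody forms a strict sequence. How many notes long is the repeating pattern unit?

12 notes total. Splitting into 3 groups of 4:
D4 E4 C4 E4 | E4 F#4 D4 F#4 | F#4 G#4 E4 G#4
Every group is a transposition up a 2nd of the one before; no shorter unit works.

4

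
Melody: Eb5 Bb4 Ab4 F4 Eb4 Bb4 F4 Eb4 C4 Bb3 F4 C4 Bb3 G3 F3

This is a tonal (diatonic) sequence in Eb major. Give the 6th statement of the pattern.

D3 Ab2 G2 Eb2 D2

Taking 5-note groups, the heads are Eb5, Bb4, F4: the pattern moves down a 4th.
Carrying on: C4 → G3 → D3.
From D3 the diatonic shape gives D3 Ab2 G2 Eb2 D2.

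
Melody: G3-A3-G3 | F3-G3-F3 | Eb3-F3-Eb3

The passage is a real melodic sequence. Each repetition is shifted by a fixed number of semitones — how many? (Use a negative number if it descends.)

The 3-note cells begin on G3, F3, Eb3 — each down a 2nd from the last.
G3→F3 is 53 − 55 = -2 semitones.

-2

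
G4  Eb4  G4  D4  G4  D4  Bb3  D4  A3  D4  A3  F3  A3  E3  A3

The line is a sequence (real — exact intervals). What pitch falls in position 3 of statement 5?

Grouping in 5s, the 3rd note of each cell is G4, D4, A3.
Each moves down a 4th. Continuing: E3 → B2.

B2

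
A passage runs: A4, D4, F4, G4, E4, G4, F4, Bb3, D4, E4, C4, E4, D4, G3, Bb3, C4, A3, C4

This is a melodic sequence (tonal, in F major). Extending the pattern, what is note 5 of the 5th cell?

D3

The unit is 6 notes. Position-5 pitches of the 3 shown cells: E4, C4, A3.
Extending down a 3rd: F3 → D3.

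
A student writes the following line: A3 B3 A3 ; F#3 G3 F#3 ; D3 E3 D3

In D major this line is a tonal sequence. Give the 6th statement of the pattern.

E2 F#2 E2

The 3-note cells begin on A3, F#3, D3 — each down a 3rd from the last.
Continuing the starts: B2 → G2 → E2.
From E2 the diatonic shape gives E2 F#2 E2.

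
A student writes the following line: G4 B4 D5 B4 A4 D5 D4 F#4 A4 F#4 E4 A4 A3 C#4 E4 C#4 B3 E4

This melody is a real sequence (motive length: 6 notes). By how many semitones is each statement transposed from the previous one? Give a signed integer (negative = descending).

-5

Taking 6-note groups, the heads are G4, D4, A3: the pattern moves down a 4th.
G4→D4 is 62 − 67 = -5 semitones.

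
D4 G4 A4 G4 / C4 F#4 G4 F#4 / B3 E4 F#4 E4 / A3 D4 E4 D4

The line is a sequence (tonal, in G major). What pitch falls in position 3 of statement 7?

B3

Grouping in 4s, the 3rd note of each cell is A4, G4, F#4, E4.
Each moves down a 2nd. Continuing: D4 → C4 → B3.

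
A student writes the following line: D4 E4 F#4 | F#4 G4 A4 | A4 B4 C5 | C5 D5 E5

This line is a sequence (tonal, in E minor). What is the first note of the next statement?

With a 3-note motive the entries are D4, F#4, A4, C5, each up a 3rd from the previous.
One more step up a 3rd gives E5.

E5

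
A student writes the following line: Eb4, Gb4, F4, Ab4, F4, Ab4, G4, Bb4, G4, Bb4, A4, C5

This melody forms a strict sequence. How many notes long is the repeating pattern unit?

4

Try groups of 4 (3 cells in 12 notes):
Eb4 Gb4 F4 Ab4 | F4 Ab4 G4 Bb4 | G4 Bb4 A4 C5
Each cell is the previous one up a 2nd — so the unit is 4 notes.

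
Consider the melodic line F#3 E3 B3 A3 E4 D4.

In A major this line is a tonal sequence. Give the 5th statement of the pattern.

D5 C#5

Taking 2-note groups, the heads are F#3, B3, E4: the pattern moves up a 4th.
Carrying on: A4 → D5.
From D5 the diatonic shape gives D5 C#5.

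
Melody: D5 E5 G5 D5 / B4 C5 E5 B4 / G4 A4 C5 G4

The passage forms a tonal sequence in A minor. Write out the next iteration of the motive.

E4 F4 A4 E4

The 4-note cells begin on D5, B4, G4 — each down a 3rd from the last.
From E4 the diatonic shape gives E4 F4 A4 E4.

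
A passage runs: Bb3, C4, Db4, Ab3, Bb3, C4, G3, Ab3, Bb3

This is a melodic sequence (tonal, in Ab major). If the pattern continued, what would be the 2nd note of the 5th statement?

F3

With 3-note cells, note 2 of each statement runs C4, Bb3, Ab3.
Each moves down a 2nd. Continuing: G3 → F3.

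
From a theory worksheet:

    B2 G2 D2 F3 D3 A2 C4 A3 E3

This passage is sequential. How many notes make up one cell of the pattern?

Try groups of 3 (3 cells in 9 notes):
B2 G2 D2 | F3 D3 A2 | C4 A3 E3
Each cell is the previous one up a 5th — so the unit is 3 notes.

3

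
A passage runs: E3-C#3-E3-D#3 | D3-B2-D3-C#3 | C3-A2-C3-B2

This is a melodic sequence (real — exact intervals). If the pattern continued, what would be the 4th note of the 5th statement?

Grouping in 4s, the 4th note of each cell is D#3, C#3, B2.
Extending down a 2nd: A2 → G2.

G2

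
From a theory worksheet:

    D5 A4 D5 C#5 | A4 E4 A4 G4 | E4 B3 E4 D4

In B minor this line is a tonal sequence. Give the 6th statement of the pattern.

C#3 G2 C#3 B2

Taking 4-note groups, the heads are D5, A4, E4: the pattern moves down a 4th.
Continuing the starts: B3 → F#3 → C#3.
Statement 6 starts on C#3 and keeps the same diatonic contour: C#3 G2 C#3 B2.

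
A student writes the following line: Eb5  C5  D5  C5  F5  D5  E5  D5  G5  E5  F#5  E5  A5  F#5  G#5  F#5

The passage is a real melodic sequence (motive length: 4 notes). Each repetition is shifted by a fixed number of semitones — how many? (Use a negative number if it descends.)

With a 4-note motive the entries are Eb5, F5, G5, A5, each up a 2nd from the previous.
Eb5 to F5 spans +2 semitones.

2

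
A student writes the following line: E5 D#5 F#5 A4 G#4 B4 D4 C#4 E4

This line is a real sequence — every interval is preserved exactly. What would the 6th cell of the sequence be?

With a 3-note motive the entries are E5, A4, D4, each down a 5th from the previous.
Extending down a 5th: G3 → C3 → F2.
So cell 6 is F2 E2 G2.

F2 E2 G2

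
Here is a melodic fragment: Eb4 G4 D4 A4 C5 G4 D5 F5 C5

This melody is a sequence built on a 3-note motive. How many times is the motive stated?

9 notes in groups of 3 gives 9/3 = 3 statements.
Starts: Eb4, A4, D5 — each up a 4th.

3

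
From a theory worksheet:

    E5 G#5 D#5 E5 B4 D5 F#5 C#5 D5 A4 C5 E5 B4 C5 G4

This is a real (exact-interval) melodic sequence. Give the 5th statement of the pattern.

Ab4 C5 G4 Ab4 Eb4

With a 5-note motive the entries are E5, D5, C5, each down a 2nd from the previous.
Continuing the starts: Bb4 → Ab4.
Statement 5 starts on Ab4 and keeps the same exact contour: Ab4 C5 G4 Ab4 Eb4.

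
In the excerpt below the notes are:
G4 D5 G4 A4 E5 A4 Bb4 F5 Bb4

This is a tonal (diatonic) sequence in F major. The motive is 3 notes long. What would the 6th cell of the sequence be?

Taking 3-note groups, the heads are G4, A4, Bb4: the pattern moves up a 2nd.
Extending up a 2nd: C5 → D5 → E5.
Statement 6 starts on E5 and keeps the same diatonic contour: E5 Bb5 E5.

E5 Bb5 E5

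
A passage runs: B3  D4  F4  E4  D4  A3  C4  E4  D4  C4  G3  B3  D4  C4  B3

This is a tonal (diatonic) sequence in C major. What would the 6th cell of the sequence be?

Unit = 5 notes; the statements start on B3, A3, G3, moving down a 2nd each time.
Carrying on: F3 → E3 → D3.
Statement 6 starts on D3 and keeps the same diatonic contour: D3 F3 A3 G3 F3.

D3 F3 A3 G3 F3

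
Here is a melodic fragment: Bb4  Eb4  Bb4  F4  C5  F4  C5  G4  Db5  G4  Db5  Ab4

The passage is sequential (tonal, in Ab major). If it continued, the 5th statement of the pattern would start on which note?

F5

Unit = 4 notes; the statements start on Bb4, C5, Db5, moving up a 2nd each time.
Continuing: Eb5 → F5. Statement 5 starts on F5.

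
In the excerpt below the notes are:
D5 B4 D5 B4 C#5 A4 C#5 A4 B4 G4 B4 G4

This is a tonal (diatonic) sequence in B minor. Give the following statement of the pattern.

A4 F#4 A4 F#4

Unit = 4 notes; the statements start on D5, C#5, B4, moving down a 2nd each time.
From A4 the diatonic shape gives A4 F#4 A4 F#4.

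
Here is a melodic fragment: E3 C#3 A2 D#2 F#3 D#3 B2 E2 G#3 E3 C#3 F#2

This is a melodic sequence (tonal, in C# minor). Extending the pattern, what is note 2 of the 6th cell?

The unit is 4 notes. Position-2 pitches of the 3 shown cells: C#3, D#3, E3.
Each moves up a 2nd. Continuing: F#3 → G#3 → A3.

A3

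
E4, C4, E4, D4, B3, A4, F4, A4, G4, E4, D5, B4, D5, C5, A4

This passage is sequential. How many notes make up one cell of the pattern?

There are 15 notes; a 5-note unit gives 3 cells:
E4 C4 E4 D4 B3 | A4 F4 A4 G4 E4 | D5 B4 D5 C5 A4
Each cell is the previous one up a 4th — so the unit is 5 notes.

5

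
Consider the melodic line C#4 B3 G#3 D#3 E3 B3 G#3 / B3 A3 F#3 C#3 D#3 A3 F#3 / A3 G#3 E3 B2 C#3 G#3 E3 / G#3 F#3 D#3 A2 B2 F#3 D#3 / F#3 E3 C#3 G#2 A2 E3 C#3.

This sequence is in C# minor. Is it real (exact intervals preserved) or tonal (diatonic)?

Every note is diatonic to C# minor.
Cell 1 has +1 semitones from note 4 to 5, but cell 2 has +2 — the interval quality changes while the contour stays the same, which is the hallmark of a tonal sequence.

tonal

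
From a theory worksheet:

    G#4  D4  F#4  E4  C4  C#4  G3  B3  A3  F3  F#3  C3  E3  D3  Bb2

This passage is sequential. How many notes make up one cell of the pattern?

15 notes total. Splitting into 3 groups of 5:
G#4 D4 F#4 E4 C4 | C#4 G3 B3 A3 F3 | F#3 C3 E3 D3 Bb2
Each cell is the previous one down a 5th — so the unit is 5 notes.

5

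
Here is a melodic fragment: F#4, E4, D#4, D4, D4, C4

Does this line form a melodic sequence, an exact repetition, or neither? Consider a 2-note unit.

Note 1 of cell 2 is D#4; if this were a sequence it would be E4. No unit length gives a consistent transposition pattern.

neither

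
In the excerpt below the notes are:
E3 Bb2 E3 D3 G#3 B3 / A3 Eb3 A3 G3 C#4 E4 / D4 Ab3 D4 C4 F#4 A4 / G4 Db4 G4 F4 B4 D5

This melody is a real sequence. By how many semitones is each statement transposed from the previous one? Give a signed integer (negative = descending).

5

Unit = 6 notes; the statements start on E3, A3, D4, G4, moving up a 4th each time.
E3→A3 is 57 − 52 = 5 semitones.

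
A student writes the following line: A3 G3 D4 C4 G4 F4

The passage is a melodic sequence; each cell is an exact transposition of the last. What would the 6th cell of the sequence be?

With a 2-note motive the entries are A3, D4, G4, each up a 4th from the previous.
Carrying on: C5 → F5 → Bb5.
Statement 6 starts on Bb5 and keeps the same exact contour: Bb5 Ab5.

Bb5 Ab5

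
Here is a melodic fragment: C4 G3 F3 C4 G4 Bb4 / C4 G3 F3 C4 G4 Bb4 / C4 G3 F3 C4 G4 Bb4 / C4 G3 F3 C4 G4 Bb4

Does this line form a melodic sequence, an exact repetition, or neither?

Each 6-note cell is identical (C4 G3 F3 C4 G4 Bb4), restated at the same pitch.

repetition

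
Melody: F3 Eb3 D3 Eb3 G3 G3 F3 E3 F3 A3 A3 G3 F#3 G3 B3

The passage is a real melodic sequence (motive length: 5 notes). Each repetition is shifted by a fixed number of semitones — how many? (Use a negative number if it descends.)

2

Unit = 5 notes; the statements start on F3, G3, A3, moving up a 2nd each time.
Counting half-steps from F3 to G3: 2.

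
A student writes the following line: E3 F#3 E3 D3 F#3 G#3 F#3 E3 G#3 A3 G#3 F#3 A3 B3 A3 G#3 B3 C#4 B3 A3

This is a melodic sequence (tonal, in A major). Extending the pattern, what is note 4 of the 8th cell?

D4

The unit is 4 notes. Position-4 pitches of the 5 shown cells: D3, E3, F#3, G#3, A3.
Carrying that up a 2nd forward: B3 → C#4 → D4.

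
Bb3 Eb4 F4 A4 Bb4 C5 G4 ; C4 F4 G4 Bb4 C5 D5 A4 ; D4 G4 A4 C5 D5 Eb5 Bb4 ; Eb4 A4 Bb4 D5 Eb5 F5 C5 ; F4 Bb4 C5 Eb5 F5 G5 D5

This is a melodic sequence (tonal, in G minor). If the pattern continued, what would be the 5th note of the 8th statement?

Bb5

With 7-note cells, note 5 of each statement runs Bb4, C5, D5, Eb5, F5.
Extending up a 2nd: G5 → A5 → Bb5.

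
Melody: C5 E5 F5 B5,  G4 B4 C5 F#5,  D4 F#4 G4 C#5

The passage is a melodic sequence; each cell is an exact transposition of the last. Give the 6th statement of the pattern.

B2 D#3 E3 A#3

The 4-note cells begin on C5, G4, D4 — each down a 4th from the last.
Carrying on: A3 → E3 → B2.
So cell 6 is B2 D#3 E3 A#3.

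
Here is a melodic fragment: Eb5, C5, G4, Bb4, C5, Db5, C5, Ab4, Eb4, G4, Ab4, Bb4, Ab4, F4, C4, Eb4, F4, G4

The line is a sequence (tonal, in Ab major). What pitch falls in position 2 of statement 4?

Db4

The unit is 6 notes. Position-2 pitches of the 3 shown cells: C5, Ab4, F4.
From F4, down a 3rd gives Db4.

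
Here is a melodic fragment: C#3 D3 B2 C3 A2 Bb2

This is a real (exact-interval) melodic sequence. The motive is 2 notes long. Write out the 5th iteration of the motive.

F2 Gb2

The 2-note cells begin on C#3, B2, A2 — each down a 2nd from the last.
Extending down a 2nd: G2 → F2.
So cell 5 is F2 Gb2.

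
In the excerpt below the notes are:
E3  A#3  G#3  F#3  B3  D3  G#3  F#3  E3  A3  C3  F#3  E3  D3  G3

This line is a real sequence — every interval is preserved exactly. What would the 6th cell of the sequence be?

Gb2 C3 Bb2 Ab2 Db3

Taking 5-note groups, the heads are E3, D3, C3: the pattern moves down a 2nd.
Carrying on: Bb2 → Ab2 → Gb2.
Statement 6 starts on Gb2 and keeps the same exact contour: Gb2 C3 Bb2 Ab2 Db3.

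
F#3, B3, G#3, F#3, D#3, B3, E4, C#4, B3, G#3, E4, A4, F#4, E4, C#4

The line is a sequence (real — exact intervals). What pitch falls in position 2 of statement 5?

With 5-note cells, note 2 of each statement runs B3, E4, A4.
Each moves up a 4th. Continuing: D5 → G5.

G5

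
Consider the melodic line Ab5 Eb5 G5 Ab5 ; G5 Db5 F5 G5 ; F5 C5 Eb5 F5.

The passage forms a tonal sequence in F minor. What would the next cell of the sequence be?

The 4-note cells begin on Ab5, G5, F5 — each down a 2nd from the last.
Statement 4 starts on Eb5 and keeps the same diatonic contour: Eb5 Bb4 Db5 Eb5.

Eb5 Bb4 Db5 Eb5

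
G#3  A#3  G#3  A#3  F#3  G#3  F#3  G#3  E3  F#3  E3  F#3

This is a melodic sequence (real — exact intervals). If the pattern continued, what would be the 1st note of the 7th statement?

Ab2

With 4-note cells, note 1 of each statement runs G#3, F#3, E3.
Extending down a 2nd: D3 → C3 → Bb2 → Ab2.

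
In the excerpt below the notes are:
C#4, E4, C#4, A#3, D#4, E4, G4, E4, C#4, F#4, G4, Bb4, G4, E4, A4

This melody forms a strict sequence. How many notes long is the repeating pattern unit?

5

15 notes total. Splitting into 3 groups of 5:
C#4 E4 C#4 A#3 D#4 | E4 G4 E4 C#4 F#4 | G4 Bb4 G4 E4 A4
Each cell is the previous one up a 3rd — so the unit is 5 notes.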